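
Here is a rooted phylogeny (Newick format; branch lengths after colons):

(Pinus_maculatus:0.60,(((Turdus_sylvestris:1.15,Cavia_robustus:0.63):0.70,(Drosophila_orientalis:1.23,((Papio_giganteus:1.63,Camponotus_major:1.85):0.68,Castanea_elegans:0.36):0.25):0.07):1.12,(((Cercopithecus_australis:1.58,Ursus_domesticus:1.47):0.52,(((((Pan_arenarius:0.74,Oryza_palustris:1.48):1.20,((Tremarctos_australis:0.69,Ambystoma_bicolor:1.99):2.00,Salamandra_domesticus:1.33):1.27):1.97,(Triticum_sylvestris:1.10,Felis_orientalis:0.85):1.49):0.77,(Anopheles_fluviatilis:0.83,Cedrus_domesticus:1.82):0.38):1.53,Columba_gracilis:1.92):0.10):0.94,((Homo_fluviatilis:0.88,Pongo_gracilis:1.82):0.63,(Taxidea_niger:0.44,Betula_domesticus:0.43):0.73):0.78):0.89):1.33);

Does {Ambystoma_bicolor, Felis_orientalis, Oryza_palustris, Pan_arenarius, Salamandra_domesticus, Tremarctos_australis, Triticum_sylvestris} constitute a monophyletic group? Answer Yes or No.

The most recent common ancestor of these taxa subtends (((Pan_arenarius,Oryza_palustris),((Tremarctos_australis,Ambystoma_bicolor),Salamandra_domesticus)),(Triticum_sylvestris,Felis_orientalis)).
That clade has exactly 7 tips — every listed taxon and nothing else — so the group is monophyletic.

Yes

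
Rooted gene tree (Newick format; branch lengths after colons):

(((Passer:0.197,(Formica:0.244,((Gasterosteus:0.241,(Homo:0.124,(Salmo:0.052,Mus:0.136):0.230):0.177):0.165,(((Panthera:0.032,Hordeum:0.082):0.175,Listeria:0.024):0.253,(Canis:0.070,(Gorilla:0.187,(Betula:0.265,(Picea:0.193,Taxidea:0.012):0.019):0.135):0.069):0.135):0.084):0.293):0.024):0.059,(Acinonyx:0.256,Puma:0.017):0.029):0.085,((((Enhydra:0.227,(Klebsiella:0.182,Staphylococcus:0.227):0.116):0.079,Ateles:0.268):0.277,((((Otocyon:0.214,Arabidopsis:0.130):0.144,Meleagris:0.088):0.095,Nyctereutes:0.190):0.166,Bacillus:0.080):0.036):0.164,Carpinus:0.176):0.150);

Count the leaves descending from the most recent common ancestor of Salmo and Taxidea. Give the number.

The MRCA of Salmo and Taxidea is the node subtending ((Gasterosteus,(Homo,(Salmo,Mus))),(((Panthera,Hordeum),Listeria),(Canis,(Gorilla,(Betula,(Picea,Taxidea)))))).
That clade contains 12 terminal taxa: Betula, Canis, Gasterosteus, Gorilla, Homo, Hordeum, Listeria, Mus, Panthera, Picea, Salmo, Taxidea.

12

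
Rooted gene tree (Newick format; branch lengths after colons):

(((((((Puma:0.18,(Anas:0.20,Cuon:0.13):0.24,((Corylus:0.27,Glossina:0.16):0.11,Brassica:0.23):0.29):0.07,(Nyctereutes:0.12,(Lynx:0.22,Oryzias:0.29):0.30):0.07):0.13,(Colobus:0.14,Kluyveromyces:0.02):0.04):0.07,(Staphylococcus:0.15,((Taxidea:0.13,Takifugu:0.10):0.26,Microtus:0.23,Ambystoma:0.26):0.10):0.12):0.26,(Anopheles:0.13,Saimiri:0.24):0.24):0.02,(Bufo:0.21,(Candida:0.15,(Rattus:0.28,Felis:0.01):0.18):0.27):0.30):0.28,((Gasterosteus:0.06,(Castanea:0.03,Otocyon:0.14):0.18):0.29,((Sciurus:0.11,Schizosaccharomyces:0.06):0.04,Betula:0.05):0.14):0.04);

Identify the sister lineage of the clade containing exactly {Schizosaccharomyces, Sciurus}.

Betula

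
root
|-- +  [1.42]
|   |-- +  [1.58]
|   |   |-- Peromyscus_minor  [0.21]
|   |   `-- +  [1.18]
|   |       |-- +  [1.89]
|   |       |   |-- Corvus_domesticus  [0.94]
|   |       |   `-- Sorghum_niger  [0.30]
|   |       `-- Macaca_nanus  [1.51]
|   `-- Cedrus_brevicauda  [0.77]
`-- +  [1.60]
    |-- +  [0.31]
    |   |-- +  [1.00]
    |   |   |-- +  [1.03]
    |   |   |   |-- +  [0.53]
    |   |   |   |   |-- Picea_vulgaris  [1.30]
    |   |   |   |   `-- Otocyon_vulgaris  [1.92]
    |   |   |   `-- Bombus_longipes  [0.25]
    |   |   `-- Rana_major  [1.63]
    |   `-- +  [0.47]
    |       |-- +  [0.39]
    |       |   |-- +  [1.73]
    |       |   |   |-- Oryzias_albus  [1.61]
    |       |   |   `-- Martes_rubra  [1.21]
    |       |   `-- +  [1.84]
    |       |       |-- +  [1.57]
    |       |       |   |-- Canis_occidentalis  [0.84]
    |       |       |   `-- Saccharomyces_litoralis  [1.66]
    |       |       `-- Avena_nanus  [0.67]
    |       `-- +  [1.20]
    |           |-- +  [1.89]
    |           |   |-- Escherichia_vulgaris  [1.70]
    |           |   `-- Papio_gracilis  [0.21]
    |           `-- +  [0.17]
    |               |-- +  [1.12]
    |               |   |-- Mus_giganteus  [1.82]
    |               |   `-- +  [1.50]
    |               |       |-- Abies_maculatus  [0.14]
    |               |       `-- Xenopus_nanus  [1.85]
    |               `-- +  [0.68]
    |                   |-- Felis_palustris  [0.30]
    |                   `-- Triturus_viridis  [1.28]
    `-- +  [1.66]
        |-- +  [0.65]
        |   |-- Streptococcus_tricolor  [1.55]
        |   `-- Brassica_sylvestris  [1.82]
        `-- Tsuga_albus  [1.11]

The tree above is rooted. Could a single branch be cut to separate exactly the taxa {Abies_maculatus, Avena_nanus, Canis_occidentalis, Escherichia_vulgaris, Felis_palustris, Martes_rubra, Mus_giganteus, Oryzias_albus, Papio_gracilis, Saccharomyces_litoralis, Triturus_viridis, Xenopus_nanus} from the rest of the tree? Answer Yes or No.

Yes

The most recent common ancestor of these taxa subtends (((Oryzias_albus,Martes_rubra),((Canis_occidentalis,Saccharomyces_litoralis),Avena_nanus)),((Escherichia_vulgaris,Papio_gracilis),((Mus_giganteus,(Abies_maculatus,Xenopus_nanus)),(Felis_palustris,Triturus_viridis)))).
That clade has exactly 12 tips — every listed taxon and nothing else — so the group is monophyletic.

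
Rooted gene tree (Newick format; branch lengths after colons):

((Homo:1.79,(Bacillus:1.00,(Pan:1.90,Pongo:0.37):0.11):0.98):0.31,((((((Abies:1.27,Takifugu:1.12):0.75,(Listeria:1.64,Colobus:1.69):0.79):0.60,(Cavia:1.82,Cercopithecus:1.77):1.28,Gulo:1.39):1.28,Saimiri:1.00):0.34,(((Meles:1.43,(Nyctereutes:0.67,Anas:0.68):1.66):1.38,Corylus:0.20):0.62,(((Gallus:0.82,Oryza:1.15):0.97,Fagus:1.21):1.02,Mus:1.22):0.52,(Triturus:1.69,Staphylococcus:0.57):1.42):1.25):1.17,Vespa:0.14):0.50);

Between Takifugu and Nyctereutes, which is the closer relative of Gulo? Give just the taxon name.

The MRCA of Gulo and Takifugu subtends (((Abies,Takifugu),(Listeria,Colobus)),(Cavia,Cercopithecus),Gulo) (7 taxa).
The MRCA of Gulo and Nyctereutes subtends (((((Abies,Takifugu),(Listeria,Colobus)),(Cavia,Cercopithecus),Gulo),Saimiri),(((Meles,(Nyctereutes,Anas)),Corylus),(((Gallus,Oryza),Fagus),Mus),(Triturus,Staphylococcus))) (18 taxa).
The first is nested inside the second, so Gulo shares a more recent common ancestor with Takifugu.

Takifugu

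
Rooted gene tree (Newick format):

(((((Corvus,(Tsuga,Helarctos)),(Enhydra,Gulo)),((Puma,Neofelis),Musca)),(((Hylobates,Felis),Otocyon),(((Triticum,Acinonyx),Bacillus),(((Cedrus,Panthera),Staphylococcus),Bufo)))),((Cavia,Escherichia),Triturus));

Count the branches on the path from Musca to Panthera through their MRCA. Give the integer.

The MRCA of Musca and Panthera is the node subtending ((((Corvus,(Tsuga,Helarctos)),(Enhydra,Gulo)),((Puma,Neofelis),Musca)),(((Hylobates,Felis),Otocyon),(((Triticum,Acinonyx),Bacillus),(((Cedrus,Panthera),Staphylococcus),Bufo)))).
From Musca up to that node: 3 branches. From Panthera up to the same node: 6 branches. Total: 3 + 6 = 9.

9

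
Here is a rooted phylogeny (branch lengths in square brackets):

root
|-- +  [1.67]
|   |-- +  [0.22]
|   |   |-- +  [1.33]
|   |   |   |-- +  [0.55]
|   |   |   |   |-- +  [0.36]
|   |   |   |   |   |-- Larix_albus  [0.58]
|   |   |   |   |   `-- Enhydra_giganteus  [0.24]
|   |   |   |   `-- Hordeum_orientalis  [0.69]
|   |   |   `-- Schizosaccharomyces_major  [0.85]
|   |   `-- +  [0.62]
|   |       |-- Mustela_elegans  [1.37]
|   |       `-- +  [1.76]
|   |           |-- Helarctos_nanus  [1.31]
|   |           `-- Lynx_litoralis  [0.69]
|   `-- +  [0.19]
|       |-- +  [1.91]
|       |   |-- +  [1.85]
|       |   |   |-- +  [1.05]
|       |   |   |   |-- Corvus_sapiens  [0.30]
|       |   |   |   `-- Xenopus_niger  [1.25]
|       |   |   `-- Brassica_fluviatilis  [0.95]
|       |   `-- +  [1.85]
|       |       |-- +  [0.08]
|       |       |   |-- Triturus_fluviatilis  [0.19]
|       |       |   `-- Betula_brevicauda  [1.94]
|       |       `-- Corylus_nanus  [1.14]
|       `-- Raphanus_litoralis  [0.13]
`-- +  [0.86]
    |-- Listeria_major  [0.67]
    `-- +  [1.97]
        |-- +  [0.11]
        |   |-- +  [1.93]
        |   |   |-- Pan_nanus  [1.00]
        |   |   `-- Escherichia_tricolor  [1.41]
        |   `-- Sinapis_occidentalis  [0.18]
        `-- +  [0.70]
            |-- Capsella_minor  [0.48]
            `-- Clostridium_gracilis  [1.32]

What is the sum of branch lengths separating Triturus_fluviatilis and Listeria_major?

7.42

The path runs Triturus_fluviatilis → … → MRCA → … → Listeria_major; the MRCA is the root of the tree.
Branch lengths along that path: 0.19 + 0.08 + 1.85 + 1.91 + 0.19 + 1.67 + 0.86 + 0.67 = 7.42.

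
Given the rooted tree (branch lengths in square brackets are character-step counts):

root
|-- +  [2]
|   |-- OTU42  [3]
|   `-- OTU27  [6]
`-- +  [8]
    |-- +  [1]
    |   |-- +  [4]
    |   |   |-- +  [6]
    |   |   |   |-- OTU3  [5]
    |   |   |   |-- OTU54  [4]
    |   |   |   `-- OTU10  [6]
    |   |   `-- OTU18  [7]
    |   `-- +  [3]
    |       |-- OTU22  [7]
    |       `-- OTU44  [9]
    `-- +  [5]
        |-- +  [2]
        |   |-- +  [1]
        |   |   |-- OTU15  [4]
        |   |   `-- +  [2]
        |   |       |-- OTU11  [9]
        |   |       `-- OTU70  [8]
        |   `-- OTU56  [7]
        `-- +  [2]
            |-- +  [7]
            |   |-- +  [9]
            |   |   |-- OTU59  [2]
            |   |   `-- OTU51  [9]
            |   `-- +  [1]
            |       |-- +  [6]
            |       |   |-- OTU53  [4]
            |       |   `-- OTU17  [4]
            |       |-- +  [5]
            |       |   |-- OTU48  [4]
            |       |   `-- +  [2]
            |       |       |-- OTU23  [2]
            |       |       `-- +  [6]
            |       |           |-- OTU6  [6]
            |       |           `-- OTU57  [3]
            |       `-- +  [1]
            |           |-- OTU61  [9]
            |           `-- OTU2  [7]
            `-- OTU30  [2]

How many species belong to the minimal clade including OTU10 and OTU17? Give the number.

21

The MRCA of OTU10 and OTU17 is the node subtending ((((OTU3,OTU54,OTU10),OTU18),(OTU22,OTU44)),(((OTU15,(OTU11,OTU70)),OTU56),(((OTU59,OTU51),((OTU53,OTU17),(OTU48,(OTU23,(OTU6,OTU57))),(OTU61,OTU2))),OTU30))).
That clade contains 21 terminal taxa: OTU10, OTU11, OTU15, OTU17, OTU18, OTU2, OTU22, OTU23, OTU3, OTU30, OTU44, OTU48, OTU51, OTU53, OTU54, OTU56, OTU57, OTU59, OTU6, OTU61, OTU70.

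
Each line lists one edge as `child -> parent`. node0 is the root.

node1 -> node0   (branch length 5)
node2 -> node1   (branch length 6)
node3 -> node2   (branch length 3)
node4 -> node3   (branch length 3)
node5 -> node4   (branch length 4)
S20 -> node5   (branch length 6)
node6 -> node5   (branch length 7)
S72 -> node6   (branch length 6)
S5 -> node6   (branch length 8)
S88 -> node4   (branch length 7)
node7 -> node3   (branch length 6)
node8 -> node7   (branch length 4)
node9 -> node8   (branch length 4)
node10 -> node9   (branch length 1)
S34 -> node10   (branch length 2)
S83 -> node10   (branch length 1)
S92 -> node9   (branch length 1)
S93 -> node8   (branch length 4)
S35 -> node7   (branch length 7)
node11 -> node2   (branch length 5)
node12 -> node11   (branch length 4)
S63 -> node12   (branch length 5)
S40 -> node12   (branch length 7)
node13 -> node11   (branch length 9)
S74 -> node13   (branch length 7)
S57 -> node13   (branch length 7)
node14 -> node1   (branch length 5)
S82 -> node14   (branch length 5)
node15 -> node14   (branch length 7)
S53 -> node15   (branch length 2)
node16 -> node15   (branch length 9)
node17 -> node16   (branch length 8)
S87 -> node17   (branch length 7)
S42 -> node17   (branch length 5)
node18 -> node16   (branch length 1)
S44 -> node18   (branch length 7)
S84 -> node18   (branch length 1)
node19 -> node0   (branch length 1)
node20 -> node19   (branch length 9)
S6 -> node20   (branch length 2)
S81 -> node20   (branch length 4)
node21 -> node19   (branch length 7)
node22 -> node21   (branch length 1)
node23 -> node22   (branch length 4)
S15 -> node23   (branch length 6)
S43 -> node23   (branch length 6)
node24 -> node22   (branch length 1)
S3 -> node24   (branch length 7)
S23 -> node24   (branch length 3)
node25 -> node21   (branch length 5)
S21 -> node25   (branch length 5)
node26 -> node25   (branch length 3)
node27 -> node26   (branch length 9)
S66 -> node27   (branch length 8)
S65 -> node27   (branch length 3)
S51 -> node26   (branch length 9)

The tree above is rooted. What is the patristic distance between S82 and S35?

The path runs S82 → … → MRCA → … → S35; the MRCA is the node subtending (((((S20,(S72,S5)),S88),((((S34,S83),S92),S93),S35)),((S63,S40),(S74,S57))),(S82,(S53,((S87,S42),(S44,S84))))).
Branch lengths along that path: 5 + 5 + 6 + 3 + 6 + 7 = 32.

32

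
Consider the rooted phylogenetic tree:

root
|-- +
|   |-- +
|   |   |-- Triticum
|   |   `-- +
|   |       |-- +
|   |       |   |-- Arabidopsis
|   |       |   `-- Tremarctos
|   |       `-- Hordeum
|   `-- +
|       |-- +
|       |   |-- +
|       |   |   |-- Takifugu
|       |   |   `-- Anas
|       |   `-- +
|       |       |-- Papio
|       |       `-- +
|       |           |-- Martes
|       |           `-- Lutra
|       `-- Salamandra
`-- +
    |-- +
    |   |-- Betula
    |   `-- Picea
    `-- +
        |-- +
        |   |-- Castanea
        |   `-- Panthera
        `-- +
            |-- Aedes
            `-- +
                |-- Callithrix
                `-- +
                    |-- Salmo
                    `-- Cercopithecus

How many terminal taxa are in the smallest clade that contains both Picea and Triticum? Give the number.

The MRCA of Picea and Triticum is the root, so the clade is the entire tree.
That clade contains 18 terminal taxa: Aedes, Anas, Arabidopsis, Betula, Callithrix, Castanea, Cercopithecus, Hordeum, Lutra, Martes, Panthera, Papio, Picea, Salamandra, Salmo, Takifugu, Tremarctos, Triticum.

18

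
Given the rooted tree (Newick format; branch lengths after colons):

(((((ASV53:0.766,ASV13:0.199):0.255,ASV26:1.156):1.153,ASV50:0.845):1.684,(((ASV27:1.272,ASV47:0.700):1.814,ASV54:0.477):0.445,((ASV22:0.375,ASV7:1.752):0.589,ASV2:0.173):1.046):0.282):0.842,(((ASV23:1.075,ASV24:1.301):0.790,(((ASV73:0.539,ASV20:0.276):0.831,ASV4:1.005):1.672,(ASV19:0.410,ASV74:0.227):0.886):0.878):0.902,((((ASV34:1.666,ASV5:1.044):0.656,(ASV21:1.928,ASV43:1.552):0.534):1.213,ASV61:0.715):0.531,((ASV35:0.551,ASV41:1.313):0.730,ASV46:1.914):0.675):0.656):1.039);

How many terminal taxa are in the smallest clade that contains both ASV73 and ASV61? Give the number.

15

The MRCA of ASV73 and ASV61 is the node subtending (((ASV23,ASV24),(((ASV73,ASV20),ASV4),(ASV19,ASV74))),((((ASV34,ASV5),(ASV21,ASV43)),ASV61),((ASV35,ASV41),ASV46))).
That clade contains 15 terminal taxa: ASV19, ASV20, ASV21, ASV23, ASV24, ASV34, ASV35, ASV4, ASV41, ASV43, ASV46, ASV5, ASV61, ASV73, ASV74.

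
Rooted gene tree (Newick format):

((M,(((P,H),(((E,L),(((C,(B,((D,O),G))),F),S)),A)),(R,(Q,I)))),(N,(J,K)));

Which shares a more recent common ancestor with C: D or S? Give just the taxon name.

The MRCA of C and D subtends (C,(B,((D,O),G))) (5 taxa).
The MRCA of C and S subtends (((C,(B,((D,O),G))),F),S) (7 taxa).
The first is nested inside the second, so C shares a more recent common ancestor with D.

D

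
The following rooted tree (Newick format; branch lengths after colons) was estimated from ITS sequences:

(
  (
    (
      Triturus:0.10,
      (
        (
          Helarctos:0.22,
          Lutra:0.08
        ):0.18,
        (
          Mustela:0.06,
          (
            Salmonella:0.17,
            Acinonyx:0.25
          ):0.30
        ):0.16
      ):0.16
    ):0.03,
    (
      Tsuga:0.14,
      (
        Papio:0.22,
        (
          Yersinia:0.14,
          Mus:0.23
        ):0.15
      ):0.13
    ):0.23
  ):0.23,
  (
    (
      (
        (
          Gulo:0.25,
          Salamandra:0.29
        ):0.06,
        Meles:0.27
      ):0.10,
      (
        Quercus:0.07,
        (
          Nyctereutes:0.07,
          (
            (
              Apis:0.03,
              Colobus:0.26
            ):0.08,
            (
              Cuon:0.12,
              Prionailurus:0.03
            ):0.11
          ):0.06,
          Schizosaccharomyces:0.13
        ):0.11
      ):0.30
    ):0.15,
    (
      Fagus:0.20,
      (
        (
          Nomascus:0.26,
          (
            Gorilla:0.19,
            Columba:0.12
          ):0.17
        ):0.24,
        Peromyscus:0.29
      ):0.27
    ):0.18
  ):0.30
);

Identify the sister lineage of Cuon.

Prionailurus

Cuon attaches to the tree at the node subtending (Cuon,Prionailurus).
The other lineage descending from that same node — the sister group — is the single tip Prionailurus.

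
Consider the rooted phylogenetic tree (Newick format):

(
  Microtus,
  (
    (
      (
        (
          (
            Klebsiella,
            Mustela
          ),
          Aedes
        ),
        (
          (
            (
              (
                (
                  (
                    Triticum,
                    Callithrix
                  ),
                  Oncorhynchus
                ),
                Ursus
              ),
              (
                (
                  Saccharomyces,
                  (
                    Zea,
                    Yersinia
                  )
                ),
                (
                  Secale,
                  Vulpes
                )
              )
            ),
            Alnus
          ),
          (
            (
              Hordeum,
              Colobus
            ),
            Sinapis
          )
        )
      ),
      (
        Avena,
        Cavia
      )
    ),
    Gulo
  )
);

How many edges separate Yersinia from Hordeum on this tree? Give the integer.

9

The MRCA of Yersinia and Hordeum is the node subtending ((((((Triticum,Callithrix),Oncorhynchus),Ursus),((Saccharomyces,(Zea,Yersinia)),(Secale,Vulpes))),Alnus),((Hordeum,Colobus),Sinapis)).
From Yersinia up to that node: 6 branches. From Hordeum up to the same node: 3 branches. Total: 6 + 3 = 9.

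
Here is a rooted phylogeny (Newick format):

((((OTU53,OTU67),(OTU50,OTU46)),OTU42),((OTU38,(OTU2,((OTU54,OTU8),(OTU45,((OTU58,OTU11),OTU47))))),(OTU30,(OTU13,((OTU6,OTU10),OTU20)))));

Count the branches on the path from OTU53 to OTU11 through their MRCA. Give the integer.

The MRCA of OTU53 and OTU11 is the root of the tree.
From OTU53 up to that node: 4 branches. From OTU11 up to the same node: 8 branches. Total: 4 + 8 = 12.

12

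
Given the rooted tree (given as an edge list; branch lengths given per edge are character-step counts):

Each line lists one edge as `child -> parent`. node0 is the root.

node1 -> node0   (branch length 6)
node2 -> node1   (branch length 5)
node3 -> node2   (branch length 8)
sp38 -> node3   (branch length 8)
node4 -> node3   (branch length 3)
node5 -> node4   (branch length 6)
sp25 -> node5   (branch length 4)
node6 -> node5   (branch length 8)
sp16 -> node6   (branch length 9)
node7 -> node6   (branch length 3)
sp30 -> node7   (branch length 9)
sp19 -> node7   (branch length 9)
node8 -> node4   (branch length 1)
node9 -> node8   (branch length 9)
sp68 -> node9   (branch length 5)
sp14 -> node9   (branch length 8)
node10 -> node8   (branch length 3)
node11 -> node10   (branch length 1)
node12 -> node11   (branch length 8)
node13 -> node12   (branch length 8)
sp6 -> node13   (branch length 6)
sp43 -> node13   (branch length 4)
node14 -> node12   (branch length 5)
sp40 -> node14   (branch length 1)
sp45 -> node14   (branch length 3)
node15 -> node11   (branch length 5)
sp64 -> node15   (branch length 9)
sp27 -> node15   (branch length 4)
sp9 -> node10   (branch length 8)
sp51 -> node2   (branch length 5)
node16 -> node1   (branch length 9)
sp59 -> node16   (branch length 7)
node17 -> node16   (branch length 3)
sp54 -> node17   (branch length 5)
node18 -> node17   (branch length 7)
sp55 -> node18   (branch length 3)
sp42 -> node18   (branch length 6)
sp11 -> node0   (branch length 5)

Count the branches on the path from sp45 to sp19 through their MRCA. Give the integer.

10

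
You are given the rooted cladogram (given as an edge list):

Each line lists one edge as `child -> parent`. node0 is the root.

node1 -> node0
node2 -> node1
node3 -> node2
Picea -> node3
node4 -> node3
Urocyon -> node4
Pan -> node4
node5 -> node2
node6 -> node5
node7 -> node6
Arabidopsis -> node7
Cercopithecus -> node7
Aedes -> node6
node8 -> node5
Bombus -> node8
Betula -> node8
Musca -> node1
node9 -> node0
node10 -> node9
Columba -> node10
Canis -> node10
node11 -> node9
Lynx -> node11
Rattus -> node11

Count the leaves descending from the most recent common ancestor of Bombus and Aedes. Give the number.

The MRCA of Bombus and Aedes is the node subtending (((Arabidopsis,Cercopithecus),Aedes),(Bombus,Betula)).
That clade contains 5 terminal taxa: Aedes, Arabidopsis, Betula, Bombus, Cercopithecus.

5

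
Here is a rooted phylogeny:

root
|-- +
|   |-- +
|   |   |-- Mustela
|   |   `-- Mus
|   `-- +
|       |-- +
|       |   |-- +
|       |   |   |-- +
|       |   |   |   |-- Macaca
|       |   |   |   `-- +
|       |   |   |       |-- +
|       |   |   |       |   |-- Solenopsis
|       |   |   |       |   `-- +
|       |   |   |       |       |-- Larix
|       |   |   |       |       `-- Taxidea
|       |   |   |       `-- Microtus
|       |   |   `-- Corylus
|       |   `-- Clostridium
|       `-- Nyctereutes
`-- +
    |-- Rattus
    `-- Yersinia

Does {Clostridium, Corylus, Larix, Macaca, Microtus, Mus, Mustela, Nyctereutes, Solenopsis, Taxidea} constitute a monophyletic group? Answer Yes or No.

Yes

The most recent common ancestor of these taxa subtends ((Mustela,Mus),((((Macaca,((Solenopsis,(Larix,Taxidea)),Microtus)),Corylus),Clostridium),Nyctereutes)).
That clade has exactly 10 tips — every listed taxon and nothing else — so the group is monophyletic.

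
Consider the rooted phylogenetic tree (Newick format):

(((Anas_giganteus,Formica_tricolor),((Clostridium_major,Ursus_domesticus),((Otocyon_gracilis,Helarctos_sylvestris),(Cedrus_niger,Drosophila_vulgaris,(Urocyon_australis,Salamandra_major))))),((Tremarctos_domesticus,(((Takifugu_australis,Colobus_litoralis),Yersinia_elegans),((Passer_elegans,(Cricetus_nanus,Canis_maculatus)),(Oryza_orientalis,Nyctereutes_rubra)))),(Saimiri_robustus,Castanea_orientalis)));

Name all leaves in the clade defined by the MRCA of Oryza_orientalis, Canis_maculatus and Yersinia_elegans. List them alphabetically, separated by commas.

Tracing Oryza_orientalis: it sits inside (Oryza_orientalis,Nyctereutes_rubra).
Tracing Canis_maculatus: it sits inside (Cricetus_nanus,Canis_maculatus).
Tracing Yersinia_elegans: it sits inside ((Takifugu_australis,Colobus_litoralis),Yersinia_elegans).
The smallest clade enclosing all 3 is (((Takifugu_australis,Colobus_litoralis),Yersinia_elegans),((Passer_elegans,(Cricetus_nanus,Canis_maculatus)),(Oryza_orientalis,Nyctereutes_rubra))); the answer is its 8 terminal taxa in alphabetical order.

Canis_maculatus, Colobus_litoralis, Cricetus_nanus, Nyctereutes_rubra, Oryza_orientalis, Passer_elegans, Takifugu_australis, Yersinia_elegans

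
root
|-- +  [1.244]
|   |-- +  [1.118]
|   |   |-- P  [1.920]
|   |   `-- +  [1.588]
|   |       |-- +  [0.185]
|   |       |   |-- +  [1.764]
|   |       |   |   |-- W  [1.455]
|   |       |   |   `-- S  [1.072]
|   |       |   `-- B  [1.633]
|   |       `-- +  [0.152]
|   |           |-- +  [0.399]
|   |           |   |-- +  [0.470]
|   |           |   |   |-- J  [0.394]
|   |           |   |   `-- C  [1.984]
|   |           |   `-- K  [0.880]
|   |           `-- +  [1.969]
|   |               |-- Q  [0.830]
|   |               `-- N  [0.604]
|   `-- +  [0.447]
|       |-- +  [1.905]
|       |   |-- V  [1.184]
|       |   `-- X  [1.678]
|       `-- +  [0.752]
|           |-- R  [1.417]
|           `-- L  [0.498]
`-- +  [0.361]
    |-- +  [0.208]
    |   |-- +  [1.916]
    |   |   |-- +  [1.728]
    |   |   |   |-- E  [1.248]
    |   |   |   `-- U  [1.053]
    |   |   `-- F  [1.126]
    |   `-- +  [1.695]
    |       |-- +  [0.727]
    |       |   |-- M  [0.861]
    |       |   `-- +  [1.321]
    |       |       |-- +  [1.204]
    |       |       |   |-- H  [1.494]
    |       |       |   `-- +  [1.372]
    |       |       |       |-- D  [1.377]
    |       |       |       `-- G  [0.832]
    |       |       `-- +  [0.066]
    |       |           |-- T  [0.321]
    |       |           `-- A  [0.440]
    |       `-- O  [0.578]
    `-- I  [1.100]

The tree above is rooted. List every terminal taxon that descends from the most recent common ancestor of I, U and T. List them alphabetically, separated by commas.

Tracing I: it sits inside ((((E,U),F),((M,((H,(D,G)),(T,A))),O)),I).
Tracing U: it sits inside (E,U).
Tracing T: it sits inside (T,A).
The smallest clade enclosing all 3 is ((((E,U),F),((M,((H,(D,G)),(T,A))),O)),I); the answer is its 11 terminal taxa in alphabetical order.

A, D, E, F, G, H, I, M, O, T, U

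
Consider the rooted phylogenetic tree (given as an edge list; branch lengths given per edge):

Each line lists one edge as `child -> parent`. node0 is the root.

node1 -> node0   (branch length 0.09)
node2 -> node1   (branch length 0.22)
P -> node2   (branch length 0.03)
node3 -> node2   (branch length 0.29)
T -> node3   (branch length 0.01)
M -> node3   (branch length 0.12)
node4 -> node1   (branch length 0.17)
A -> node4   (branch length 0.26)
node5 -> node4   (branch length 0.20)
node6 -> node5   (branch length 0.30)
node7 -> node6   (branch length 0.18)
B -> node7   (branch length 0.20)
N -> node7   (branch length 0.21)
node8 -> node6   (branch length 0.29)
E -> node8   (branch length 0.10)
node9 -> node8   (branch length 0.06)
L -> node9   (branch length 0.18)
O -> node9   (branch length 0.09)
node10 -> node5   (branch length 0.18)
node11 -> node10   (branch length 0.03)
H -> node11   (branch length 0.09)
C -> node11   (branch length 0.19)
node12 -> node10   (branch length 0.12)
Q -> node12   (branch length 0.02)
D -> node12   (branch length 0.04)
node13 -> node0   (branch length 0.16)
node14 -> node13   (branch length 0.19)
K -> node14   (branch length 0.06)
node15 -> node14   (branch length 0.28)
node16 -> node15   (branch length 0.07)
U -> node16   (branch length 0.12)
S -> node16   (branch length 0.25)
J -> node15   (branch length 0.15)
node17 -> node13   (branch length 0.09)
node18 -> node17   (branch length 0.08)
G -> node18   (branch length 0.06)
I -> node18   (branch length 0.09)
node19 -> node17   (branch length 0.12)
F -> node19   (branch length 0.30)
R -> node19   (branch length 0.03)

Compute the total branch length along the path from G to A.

0.91

The path runs G → … → MRCA → … → A; the MRCA is the root of the tree.
Branch lengths along that path: 0.06 + 0.08 + 0.09 + 0.16 + 0.09 + 0.17 + 0.26 = 0.91.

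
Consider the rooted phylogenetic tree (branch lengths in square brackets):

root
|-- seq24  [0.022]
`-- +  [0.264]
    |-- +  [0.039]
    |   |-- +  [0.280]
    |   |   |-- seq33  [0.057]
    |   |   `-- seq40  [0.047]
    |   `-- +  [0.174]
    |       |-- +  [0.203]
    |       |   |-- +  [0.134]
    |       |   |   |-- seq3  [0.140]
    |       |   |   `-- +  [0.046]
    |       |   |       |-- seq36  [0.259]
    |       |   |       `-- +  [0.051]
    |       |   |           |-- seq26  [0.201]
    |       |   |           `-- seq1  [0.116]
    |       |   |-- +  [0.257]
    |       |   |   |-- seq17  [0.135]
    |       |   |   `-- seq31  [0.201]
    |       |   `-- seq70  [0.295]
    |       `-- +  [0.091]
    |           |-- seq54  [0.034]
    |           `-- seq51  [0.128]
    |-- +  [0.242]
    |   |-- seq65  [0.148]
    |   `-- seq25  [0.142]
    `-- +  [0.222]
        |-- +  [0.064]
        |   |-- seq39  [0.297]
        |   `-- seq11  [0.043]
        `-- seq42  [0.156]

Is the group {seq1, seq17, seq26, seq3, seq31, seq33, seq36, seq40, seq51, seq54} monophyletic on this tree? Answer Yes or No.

The MRCA of the listed taxa subtends ((seq33,seq40),(((seq3,(seq36,(seq26,seq1))),(seq17,seq31),seq70),(seq54,seq51))).
That clade also contains seq70, which is not in the proposed group, so the group is not monophyletic.

No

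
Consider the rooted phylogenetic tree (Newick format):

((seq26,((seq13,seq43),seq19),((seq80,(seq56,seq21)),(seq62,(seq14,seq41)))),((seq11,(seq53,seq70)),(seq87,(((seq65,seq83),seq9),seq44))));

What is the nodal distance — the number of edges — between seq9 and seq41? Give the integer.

10

The MRCA of seq9 and seq41 is the root of the tree.
From seq9 up to that node: 5 branches. From seq41 up to the same node: 5 branches. Total: 5 + 5 = 10.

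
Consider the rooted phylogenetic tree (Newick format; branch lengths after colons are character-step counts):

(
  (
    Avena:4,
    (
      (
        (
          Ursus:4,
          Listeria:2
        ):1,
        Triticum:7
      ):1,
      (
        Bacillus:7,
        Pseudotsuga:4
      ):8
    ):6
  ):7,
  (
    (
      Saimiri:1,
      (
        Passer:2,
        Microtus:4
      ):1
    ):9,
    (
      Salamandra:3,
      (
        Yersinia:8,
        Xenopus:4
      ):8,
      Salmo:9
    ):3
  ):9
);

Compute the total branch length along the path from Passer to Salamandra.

The path runs Passer → … → MRCA → … → Salamandra; the MRCA is the node subtending ((Saimiri,(Passer,Microtus)),(Salamandra,(Yersinia,Xenopus),Salmo)).
Branch lengths along that path: 2 + 1 + 9 + 3 + 3 = 18.

18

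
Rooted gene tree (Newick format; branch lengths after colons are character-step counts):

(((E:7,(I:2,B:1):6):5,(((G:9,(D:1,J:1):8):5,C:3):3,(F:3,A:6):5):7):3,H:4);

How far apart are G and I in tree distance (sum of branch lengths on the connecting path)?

37

The path runs G → … → MRCA → … → I; the MRCA is the node subtending ((E,(I,B)),(((G,(D,J)),C),(F,A))).
Branch lengths along that path: 9 + 5 + 3 + 7 + 5 + 6 + 2 = 37.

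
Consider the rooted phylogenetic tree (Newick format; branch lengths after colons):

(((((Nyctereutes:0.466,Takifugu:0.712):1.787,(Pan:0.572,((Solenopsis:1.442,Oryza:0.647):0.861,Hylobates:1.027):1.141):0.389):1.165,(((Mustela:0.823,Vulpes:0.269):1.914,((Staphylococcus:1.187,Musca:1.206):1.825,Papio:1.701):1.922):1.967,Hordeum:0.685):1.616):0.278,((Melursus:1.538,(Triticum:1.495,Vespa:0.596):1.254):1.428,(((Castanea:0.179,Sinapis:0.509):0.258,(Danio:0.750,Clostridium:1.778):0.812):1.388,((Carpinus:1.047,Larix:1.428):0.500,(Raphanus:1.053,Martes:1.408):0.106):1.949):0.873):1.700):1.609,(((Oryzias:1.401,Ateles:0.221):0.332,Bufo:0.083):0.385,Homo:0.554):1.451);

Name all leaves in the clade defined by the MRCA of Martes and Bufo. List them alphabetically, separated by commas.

Tracing Martes: it sits inside (Raphanus,Martes).
Tracing Bufo: it sits inside ((Oryzias,Ateles),Bufo).
The smallest clade enclosing both is the whole tree (their MRCA is the root), so the answer is all 27 tips in alphabetical order.

Ateles, Bufo, Carpinus, Castanea, Clostridium, Danio, Homo, Hordeum, Hylobates, Larix, Martes, Melursus, Musca, Mustela, Nyctereutes, Oryza, Oryzias, Pan, Papio, Raphanus, Sinapis, Solenopsis, Staphylococcus, Takifugu, Triticum, Vespa, Vulpes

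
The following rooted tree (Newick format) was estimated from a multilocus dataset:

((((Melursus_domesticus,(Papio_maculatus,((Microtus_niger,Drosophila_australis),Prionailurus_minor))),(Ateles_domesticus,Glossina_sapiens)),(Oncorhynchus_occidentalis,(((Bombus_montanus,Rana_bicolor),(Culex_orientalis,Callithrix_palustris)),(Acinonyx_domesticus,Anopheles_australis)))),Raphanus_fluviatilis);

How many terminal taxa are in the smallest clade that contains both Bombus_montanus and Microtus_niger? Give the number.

The MRCA of Bombus_montanus and Microtus_niger is the node subtending (((Melursus_domesticus,(Papio_maculatus,((Microtus_niger,Drosophila_australis),Prionailurus_minor))),(Ateles_domesticus,Glossina_sapiens)),(Oncorhynchus_occidentalis,(((Bombus_montanus,Rana_bicolor),(Culex_orientalis,Callithrix_palustris)),(Acinonyx_domesticus,Anopheles_australis)))).
That clade contains 14 terminal taxa: Acinonyx_domesticus, Anopheles_australis, Ateles_domesticus, Bombus_montanus, Callithrix_palustris, Culex_orientalis, Drosophila_australis, Glossina_sapiens, Melursus_domesticus, Microtus_niger, Oncorhynchus_occidentalis, Papio_maculatus, Prionailurus_minor, Rana_bicolor.

14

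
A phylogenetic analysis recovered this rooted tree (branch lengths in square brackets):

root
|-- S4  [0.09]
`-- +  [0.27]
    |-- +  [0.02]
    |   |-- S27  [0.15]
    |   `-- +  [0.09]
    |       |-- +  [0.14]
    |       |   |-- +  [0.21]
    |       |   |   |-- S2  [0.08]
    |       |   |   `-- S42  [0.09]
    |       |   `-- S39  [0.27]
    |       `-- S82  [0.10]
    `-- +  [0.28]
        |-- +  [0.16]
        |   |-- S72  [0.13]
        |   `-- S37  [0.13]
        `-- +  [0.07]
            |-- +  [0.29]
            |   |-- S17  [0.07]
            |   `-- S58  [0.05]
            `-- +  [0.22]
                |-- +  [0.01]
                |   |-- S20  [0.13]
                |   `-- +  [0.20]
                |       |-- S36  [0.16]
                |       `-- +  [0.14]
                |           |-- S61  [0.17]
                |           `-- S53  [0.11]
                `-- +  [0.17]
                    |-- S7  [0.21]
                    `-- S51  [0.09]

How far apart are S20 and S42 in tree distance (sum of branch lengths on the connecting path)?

The path runs S20 → … → MRCA → … → S42; the MRCA is the node subtending ((S27,(((S2,S42),S39),S82)),((S72,S37),((S17,S58),((S20,(S36,(S61,S53))),(S7,S51))))).
Branch lengths along that path: 0.13 + 0.01 + 0.22 + 0.07 + 0.28 + 0.02 + 0.09 + 0.14 + 0.21 + 0.09 = 1.26.

1.26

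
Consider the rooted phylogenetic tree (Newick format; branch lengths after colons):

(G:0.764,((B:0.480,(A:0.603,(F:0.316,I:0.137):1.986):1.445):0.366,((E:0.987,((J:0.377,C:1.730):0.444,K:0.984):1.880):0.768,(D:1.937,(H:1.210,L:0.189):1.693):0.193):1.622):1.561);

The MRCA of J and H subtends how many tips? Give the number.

7

The MRCA of J and H is the node subtending ((E,((J,C),K)),(D,(H,L))).
That clade contains 7 terminal taxa: C, D, E, H, J, K, L.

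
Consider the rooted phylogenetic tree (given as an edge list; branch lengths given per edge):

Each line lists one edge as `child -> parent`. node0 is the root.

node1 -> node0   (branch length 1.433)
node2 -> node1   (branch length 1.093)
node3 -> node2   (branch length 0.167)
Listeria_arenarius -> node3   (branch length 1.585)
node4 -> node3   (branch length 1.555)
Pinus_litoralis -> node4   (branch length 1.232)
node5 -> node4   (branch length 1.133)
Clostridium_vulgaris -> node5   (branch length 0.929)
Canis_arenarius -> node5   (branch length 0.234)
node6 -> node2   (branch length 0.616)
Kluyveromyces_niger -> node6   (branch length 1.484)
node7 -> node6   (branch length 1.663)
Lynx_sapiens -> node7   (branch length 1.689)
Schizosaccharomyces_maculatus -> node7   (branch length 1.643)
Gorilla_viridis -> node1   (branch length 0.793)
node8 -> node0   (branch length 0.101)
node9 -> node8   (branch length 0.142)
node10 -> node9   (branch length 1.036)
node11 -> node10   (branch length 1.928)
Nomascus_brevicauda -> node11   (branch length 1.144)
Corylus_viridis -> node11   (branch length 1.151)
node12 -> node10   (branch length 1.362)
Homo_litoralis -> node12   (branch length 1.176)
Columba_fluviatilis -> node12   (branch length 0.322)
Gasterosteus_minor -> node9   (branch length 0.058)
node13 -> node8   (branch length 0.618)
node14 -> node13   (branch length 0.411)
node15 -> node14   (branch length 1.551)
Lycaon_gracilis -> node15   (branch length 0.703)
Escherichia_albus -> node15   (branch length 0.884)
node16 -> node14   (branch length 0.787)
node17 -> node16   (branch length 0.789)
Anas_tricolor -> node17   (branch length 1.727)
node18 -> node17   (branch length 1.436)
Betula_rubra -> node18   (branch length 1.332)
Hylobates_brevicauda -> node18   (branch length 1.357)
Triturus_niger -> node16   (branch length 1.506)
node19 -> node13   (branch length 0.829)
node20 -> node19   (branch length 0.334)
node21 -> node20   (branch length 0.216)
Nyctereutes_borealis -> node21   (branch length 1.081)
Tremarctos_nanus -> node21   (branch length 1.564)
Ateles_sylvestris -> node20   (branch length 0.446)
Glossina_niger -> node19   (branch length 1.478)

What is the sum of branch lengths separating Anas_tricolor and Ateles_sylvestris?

5.323

The path runs Anas_tricolor → … → MRCA → … → Ateles_sylvestris; the MRCA is the node subtending (((Lycaon_gracilis,Escherichia_albus),((Anas_tricolor,(Betula_rubra,Hylobates_brevicauda)),Triturus_niger)),(((Nyctereutes_borealis,Tremarctos_nanus),Ateles_sylvestris),Glossina_niger)).
Branch lengths along that path: 1.727 + 0.789 + 0.787 + 0.411 + 0.829 + 0.334 + 0.446 = 5.323.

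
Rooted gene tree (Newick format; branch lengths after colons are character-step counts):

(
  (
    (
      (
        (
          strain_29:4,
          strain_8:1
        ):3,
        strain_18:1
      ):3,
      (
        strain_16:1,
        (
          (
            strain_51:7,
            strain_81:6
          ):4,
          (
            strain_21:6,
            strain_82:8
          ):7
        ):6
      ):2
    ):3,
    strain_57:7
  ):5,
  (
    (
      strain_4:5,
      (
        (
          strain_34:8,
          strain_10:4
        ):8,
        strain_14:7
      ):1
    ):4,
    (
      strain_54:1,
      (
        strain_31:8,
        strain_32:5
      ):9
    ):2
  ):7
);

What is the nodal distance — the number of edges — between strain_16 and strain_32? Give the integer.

The MRCA of strain_16 and strain_32 is the root of the tree.
From strain_16 up to that node: 4 branches. From strain_32 up to the same node: 4 branches. Total: 4 + 4 = 8.

8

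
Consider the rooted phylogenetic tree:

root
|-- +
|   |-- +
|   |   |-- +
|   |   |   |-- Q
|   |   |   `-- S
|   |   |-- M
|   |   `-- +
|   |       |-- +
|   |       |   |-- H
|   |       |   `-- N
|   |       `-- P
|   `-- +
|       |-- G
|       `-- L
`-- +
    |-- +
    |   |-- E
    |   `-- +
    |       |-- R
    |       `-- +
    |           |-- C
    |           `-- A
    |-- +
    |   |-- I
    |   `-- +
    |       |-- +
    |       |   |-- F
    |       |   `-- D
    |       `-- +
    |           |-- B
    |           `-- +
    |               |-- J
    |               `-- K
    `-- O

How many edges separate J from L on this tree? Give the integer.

9

The MRCA of J and L is the root of the tree.
From J up to that node: 6 branches. From L up to the same node: 3 branches. Total: 6 + 3 = 9.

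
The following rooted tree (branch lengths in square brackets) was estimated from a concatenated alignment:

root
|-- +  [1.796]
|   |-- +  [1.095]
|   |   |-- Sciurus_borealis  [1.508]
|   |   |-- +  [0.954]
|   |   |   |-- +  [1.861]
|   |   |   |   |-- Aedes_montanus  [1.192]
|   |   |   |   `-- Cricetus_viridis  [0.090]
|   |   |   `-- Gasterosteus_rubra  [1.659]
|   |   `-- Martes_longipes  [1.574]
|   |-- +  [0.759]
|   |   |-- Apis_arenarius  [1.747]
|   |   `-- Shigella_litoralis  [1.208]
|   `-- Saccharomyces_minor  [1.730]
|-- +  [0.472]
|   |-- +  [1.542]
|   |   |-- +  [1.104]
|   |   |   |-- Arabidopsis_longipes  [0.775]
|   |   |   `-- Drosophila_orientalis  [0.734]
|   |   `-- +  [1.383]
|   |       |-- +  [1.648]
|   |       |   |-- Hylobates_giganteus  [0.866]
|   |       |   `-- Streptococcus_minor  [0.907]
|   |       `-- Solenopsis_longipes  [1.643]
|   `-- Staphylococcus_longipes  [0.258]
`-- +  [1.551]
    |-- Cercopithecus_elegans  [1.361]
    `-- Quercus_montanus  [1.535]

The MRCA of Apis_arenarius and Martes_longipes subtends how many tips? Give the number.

8

The MRCA of Apis_arenarius and Martes_longipes is the node subtending ((Sciurus_borealis,((Aedes_montanus,Cricetus_viridis),Gasterosteus_rubra),Martes_longipes),(Apis_arenarius,Shigella_litoralis),Saccharomyces_minor).
That clade contains 8 terminal taxa: Aedes_montanus, Apis_arenarius, Cricetus_viridis, Gasterosteus_rubra, Martes_longipes, Saccharomyces_minor, Sciurus_borealis, Shigella_litoralis.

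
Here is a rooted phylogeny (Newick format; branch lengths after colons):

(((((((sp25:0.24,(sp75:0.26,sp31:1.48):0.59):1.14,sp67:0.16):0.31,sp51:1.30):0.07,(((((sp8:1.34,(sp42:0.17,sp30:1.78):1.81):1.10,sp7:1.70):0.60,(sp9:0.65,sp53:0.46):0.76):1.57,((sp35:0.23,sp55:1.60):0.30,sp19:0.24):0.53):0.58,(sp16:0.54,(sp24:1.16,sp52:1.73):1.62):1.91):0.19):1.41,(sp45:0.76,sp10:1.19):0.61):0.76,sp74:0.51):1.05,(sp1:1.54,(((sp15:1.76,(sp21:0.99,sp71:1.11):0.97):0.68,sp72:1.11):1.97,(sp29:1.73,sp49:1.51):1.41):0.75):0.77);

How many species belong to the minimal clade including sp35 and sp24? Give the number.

12

The MRCA of sp35 and sp24 is the node subtending (((((sp8,(sp42,sp30)),sp7),(sp9,sp53)),((sp35,sp55),sp19)),(sp16,(sp24,sp52))).
That clade contains 12 terminal taxa: sp16, sp19, sp24, sp30, sp35, sp42, sp52, sp53, sp55, sp7, sp8, sp9.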